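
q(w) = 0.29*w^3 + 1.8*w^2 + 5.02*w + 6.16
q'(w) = 0.87*w^2 + 3.6*w + 5.02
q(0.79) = 11.39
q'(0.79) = 8.41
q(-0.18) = 5.31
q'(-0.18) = 4.40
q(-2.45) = 0.40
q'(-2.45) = 1.42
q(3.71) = 64.37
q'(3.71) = 30.35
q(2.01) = 25.88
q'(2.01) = 15.77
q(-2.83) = -0.20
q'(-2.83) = 1.80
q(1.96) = 25.10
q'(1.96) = 15.42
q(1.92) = 24.49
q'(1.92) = 15.14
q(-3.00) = -0.53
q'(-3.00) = 2.05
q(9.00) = 408.55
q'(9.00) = 107.89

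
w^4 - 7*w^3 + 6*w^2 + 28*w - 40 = (w - 5)*(w - 2)^2*(w + 2)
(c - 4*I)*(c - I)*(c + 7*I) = c^3 + 2*I*c^2 + 31*c - 28*I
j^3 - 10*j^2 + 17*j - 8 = (j - 8)*(j - 1)^2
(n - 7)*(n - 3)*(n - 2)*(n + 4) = n^4 - 8*n^3 - 7*n^2 + 122*n - 168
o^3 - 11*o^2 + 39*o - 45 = (o - 5)*(o - 3)^2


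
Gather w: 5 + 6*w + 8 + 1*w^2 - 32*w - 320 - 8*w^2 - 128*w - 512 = -7*w^2 - 154*w - 819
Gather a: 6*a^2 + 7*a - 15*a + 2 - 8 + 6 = 6*a^2 - 8*a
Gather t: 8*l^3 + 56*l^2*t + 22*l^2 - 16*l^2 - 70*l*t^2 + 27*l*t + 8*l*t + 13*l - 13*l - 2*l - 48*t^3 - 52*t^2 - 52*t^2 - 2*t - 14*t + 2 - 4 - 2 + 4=8*l^3 + 6*l^2 - 2*l - 48*t^3 + t^2*(-70*l - 104) + t*(56*l^2 + 35*l - 16)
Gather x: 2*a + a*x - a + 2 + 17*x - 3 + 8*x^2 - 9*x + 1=a + 8*x^2 + x*(a + 8)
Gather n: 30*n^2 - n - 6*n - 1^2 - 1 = 30*n^2 - 7*n - 2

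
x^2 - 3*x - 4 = (x - 4)*(x + 1)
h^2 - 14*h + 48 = (h - 8)*(h - 6)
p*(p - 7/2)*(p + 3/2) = p^3 - 2*p^2 - 21*p/4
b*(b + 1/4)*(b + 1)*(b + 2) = b^4 + 13*b^3/4 + 11*b^2/4 + b/2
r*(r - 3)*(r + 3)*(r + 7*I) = r^4 + 7*I*r^3 - 9*r^2 - 63*I*r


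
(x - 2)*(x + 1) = x^2 - x - 2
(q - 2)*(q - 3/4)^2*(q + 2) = q^4 - 3*q^3/2 - 55*q^2/16 + 6*q - 9/4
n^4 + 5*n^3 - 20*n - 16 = (n - 2)*(n + 1)*(n + 2)*(n + 4)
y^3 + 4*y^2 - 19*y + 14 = (y - 2)*(y - 1)*(y + 7)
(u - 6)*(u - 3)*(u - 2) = u^3 - 11*u^2 + 36*u - 36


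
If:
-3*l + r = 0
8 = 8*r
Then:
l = 1/3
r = 1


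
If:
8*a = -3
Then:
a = -3/8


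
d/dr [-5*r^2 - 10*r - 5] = -10*r - 10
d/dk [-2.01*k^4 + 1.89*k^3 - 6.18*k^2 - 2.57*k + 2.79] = -8.04*k^3 + 5.67*k^2 - 12.36*k - 2.57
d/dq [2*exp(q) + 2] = 2*exp(q)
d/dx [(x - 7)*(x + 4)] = 2*x - 3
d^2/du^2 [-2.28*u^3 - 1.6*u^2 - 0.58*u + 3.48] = -13.68*u - 3.2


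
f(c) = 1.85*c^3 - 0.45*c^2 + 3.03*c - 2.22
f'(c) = 5.55*c^2 - 0.9*c + 3.03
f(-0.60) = -4.60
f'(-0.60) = 5.57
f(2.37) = 27.06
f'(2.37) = 32.07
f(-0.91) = -6.74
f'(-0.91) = 8.44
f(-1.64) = -16.56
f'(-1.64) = 19.43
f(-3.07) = -69.29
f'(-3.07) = 58.10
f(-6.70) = -599.13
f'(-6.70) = 258.20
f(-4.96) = -254.06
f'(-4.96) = 144.03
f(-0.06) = -2.40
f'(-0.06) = 3.10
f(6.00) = 399.36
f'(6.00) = 197.43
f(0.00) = -2.22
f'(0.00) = 3.03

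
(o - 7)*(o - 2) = o^2 - 9*o + 14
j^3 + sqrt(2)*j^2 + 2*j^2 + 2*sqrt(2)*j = j*(j + 2)*(j + sqrt(2))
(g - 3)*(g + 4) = g^2 + g - 12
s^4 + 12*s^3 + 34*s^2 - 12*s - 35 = (s - 1)*(s + 1)*(s + 5)*(s + 7)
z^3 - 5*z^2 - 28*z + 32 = (z - 8)*(z - 1)*(z + 4)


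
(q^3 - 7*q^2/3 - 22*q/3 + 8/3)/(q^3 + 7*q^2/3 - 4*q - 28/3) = (3*q^2 - 13*q + 4)/(3*q^2 + q - 14)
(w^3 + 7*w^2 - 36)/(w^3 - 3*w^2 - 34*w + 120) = (w^2 + w - 6)/(w^2 - 9*w + 20)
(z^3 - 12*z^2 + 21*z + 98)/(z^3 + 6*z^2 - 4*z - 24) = (z^2 - 14*z + 49)/(z^2 + 4*z - 12)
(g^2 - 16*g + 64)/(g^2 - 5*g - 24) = (g - 8)/(g + 3)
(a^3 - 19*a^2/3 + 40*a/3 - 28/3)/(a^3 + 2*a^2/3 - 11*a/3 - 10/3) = (3*a^2 - 13*a + 14)/(3*a^2 + 8*a + 5)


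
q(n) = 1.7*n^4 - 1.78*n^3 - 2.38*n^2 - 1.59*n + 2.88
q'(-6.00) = -1634.07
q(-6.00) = 2514.42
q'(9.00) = 4480.23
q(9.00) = 9651.87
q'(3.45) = 197.66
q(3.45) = 136.81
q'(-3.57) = -362.05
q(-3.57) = 335.35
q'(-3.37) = -306.45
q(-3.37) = 268.60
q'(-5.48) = -1254.92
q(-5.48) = 1766.15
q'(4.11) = 360.74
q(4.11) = 317.65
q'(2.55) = 64.30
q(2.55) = 25.71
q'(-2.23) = -92.94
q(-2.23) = 56.37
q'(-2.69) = -159.79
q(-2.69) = 113.60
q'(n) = 6.8*n^3 - 5.34*n^2 - 4.76*n - 1.59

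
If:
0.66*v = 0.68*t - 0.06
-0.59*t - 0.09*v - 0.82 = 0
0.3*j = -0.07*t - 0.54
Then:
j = -1.52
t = -1.19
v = -1.32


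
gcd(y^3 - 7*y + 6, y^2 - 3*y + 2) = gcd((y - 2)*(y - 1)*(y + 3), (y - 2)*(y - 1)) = y^2 - 3*y + 2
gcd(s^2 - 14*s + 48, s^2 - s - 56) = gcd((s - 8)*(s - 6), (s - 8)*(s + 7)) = s - 8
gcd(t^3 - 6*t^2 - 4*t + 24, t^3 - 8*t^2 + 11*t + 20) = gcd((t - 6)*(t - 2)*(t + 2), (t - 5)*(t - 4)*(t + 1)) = 1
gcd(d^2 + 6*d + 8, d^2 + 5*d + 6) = d + 2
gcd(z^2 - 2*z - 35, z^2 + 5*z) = z + 5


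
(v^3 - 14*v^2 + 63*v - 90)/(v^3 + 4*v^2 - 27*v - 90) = (v^2 - 9*v + 18)/(v^2 + 9*v + 18)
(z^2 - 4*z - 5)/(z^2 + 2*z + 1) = (z - 5)/(z + 1)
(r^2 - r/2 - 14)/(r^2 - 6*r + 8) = (r + 7/2)/(r - 2)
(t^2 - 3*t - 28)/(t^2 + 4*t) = (t - 7)/t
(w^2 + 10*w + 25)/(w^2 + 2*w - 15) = (w + 5)/(w - 3)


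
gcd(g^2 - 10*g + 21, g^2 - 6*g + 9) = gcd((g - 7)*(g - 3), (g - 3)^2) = g - 3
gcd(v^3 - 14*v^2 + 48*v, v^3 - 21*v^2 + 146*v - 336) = v^2 - 14*v + 48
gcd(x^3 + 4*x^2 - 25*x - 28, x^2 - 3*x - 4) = x^2 - 3*x - 4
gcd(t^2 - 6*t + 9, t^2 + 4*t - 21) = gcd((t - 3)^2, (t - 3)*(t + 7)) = t - 3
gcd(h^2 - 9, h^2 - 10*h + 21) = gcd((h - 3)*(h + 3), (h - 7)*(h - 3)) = h - 3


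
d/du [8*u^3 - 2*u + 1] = 24*u^2 - 2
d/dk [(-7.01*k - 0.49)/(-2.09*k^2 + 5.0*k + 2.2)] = (14.6509*k^2 - 35.05*k - (4.18*k - 5.0)*(7.01*k + 0.49) - 15.422)/(-2.09*k^2 + 5.0*k + 2.2)^2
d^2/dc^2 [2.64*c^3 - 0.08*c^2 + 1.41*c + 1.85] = 15.84*c - 0.16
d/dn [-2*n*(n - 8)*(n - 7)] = -6*n^2 + 60*n - 112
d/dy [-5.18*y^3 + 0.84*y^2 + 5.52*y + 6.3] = -15.54*y^2 + 1.68*y + 5.52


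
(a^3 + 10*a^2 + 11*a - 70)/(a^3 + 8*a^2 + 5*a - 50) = (a + 7)/(a + 5)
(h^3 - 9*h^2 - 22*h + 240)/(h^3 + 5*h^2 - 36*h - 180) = (h - 8)/(h + 6)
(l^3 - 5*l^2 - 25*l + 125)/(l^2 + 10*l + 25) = (l^2 - 10*l + 25)/(l + 5)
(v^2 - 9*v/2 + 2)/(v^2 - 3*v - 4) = (v - 1/2)/(v + 1)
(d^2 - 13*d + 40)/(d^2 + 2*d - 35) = (d - 8)/(d + 7)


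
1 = 1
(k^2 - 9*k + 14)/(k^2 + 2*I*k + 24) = (k^2 - 9*k + 14)/(k^2 + 2*I*k + 24)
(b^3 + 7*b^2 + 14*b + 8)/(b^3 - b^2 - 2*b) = (b^2 + 6*b + 8)/(b*(b - 2))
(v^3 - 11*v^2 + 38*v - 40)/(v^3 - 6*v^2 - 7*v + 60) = (v - 2)/(v + 3)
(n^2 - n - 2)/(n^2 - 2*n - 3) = (n - 2)/(n - 3)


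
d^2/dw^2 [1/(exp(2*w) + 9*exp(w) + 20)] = (2*(2*exp(w) + 9)^2*exp(w) - (4*exp(w) + 9)*(exp(2*w) + 9*exp(w) + 20))*exp(w)/(exp(2*w) + 9*exp(w) + 20)^3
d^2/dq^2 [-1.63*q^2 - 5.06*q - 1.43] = -3.26000000000000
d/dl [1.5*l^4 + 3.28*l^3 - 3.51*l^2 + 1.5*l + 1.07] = 6.0*l^3 + 9.84*l^2 - 7.02*l + 1.5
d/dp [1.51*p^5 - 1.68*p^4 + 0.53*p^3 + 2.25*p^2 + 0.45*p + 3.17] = 7.55*p^4 - 6.72*p^3 + 1.59*p^2 + 4.5*p + 0.45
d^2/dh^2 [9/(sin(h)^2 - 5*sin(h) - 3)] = 9*(4*sin(h)^4 - 15*sin(h)^3 + 31*sin(h)^2 + 15*sin(h) - 56)/(5*sin(h) + cos(h)^2 + 2)^3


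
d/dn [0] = 0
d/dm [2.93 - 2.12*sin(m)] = -2.12*cos(m)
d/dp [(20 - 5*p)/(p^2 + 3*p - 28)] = 5/(p^2 + 14*p + 49)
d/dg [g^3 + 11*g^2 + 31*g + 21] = 3*g^2 + 22*g + 31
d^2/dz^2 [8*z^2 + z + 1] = 16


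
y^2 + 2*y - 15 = (y - 3)*(y + 5)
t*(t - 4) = t^2 - 4*t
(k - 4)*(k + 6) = k^2 + 2*k - 24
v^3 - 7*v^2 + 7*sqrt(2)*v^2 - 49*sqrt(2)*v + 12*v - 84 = (v - 7)*(v + sqrt(2))*(v + 6*sqrt(2))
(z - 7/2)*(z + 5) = z^2 + 3*z/2 - 35/2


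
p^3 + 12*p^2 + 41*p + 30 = (p + 1)*(p + 5)*(p + 6)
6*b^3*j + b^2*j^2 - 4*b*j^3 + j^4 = j*(-3*b + j)*(-2*b + j)*(b + j)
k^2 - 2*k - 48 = (k - 8)*(k + 6)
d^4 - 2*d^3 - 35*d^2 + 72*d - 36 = (d - 6)*(d - 1)^2*(d + 6)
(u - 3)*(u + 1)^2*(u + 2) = u^4 + u^3 - 7*u^2 - 13*u - 6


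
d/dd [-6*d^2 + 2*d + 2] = 2 - 12*d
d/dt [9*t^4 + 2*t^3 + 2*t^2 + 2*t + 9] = 36*t^3 + 6*t^2 + 4*t + 2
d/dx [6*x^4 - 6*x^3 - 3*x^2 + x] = 24*x^3 - 18*x^2 - 6*x + 1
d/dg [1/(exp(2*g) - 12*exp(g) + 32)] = 2*(6 - exp(g))*exp(g)/(exp(2*g) - 12*exp(g) + 32)^2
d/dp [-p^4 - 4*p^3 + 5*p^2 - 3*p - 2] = -4*p^3 - 12*p^2 + 10*p - 3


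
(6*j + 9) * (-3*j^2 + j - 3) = -18*j^3 - 21*j^2 - 9*j - 27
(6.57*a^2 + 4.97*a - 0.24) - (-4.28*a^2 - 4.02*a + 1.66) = 10.85*a^2 + 8.99*a - 1.9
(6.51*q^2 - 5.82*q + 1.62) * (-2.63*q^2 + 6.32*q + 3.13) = -17.1213*q^4 + 56.4498*q^3 - 20.6667*q^2 - 7.9782*q + 5.0706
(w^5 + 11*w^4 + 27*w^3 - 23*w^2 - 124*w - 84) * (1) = w^5 + 11*w^4 + 27*w^3 - 23*w^2 - 124*w - 84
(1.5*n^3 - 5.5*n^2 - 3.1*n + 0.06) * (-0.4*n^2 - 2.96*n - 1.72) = -0.6*n^5 - 2.24*n^4 + 14.94*n^3 + 18.612*n^2 + 5.1544*n - 0.1032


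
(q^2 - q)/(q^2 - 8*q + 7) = q/(q - 7)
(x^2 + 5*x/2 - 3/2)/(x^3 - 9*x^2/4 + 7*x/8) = 4*(x + 3)/(x*(4*x - 7))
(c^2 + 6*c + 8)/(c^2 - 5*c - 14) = (c + 4)/(c - 7)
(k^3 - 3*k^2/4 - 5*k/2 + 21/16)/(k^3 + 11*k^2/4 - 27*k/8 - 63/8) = (k - 1/2)/(k + 3)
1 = 1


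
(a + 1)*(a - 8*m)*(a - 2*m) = a^3 - 10*a^2*m + a^2 + 16*a*m^2 - 10*a*m + 16*m^2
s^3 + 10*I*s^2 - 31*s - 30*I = (s + 2*I)*(s + 3*I)*(s + 5*I)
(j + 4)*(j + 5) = j^2 + 9*j + 20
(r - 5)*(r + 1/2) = r^2 - 9*r/2 - 5/2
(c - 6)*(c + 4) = c^2 - 2*c - 24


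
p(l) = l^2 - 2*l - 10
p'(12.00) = 22.00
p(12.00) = 110.00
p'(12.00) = 22.00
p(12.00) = 110.00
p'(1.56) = 1.12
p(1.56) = -10.69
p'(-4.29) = -10.58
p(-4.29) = 16.98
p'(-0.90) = -3.80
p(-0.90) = -7.39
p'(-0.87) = -3.74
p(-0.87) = -7.50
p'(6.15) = 10.30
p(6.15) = 15.52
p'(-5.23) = -12.46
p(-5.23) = 27.81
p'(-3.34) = -8.68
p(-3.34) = 7.84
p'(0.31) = -1.38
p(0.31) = -10.52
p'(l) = 2*l - 2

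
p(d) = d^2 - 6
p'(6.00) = 12.00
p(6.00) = 30.00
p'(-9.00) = -18.00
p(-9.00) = 75.00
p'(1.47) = 2.94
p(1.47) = -3.84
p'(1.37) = 2.74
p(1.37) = -4.12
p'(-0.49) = -0.98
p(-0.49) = -5.76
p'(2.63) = 5.26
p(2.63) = 0.92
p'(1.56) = 3.12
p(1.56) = -3.57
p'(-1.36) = -2.72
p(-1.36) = -4.15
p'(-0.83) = -1.66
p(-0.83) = -5.31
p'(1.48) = 2.96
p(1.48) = -3.81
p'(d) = 2*d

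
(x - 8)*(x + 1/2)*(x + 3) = x^3 - 9*x^2/2 - 53*x/2 - 12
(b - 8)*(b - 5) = b^2 - 13*b + 40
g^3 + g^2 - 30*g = g*(g - 5)*(g + 6)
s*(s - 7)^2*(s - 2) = s^4 - 16*s^3 + 77*s^2 - 98*s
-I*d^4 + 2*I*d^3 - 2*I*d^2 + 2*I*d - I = (d - 1)*(d - I)*(d + I)*(-I*d + I)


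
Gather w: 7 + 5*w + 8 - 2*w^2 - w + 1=-2*w^2 + 4*w + 16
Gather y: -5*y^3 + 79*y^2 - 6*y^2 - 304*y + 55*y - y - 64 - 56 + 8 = -5*y^3 + 73*y^2 - 250*y - 112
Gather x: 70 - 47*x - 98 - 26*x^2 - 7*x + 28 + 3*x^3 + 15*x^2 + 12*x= 3*x^3 - 11*x^2 - 42*x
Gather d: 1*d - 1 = d - 1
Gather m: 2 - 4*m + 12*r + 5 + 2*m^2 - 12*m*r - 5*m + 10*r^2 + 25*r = 2*m^2 + m*(-12*r - 9) + 10*r^2 + 37*r + 7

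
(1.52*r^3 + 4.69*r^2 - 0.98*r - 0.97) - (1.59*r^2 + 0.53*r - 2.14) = 1.52*r^3 + 3.1*r^2 - 1.51*r + 1.17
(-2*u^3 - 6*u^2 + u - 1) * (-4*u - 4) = 8*u^4 + 32*u^3 + 20*u^2 + 4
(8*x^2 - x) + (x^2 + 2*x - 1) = 9*x^2 + x - 1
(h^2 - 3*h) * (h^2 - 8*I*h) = h^4 - 3*h^3 - 8*I*h^3 + 24*I*h^2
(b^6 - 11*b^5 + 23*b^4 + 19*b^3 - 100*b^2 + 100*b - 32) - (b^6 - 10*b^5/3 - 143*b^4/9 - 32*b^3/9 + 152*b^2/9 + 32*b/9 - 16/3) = -23*b^5/3 + 350*b^4/9 + 203*b^3/9 - 1052*b^2/9 + 868*b/9 - 80/3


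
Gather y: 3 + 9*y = 9*y + 3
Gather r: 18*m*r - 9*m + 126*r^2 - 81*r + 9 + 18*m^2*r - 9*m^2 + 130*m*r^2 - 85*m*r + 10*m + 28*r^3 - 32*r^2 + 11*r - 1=-9*m^2 + m + 28*r^3 + r^2*(130*m + 94) + r*(18*m^2 - 67*m - 70) + 8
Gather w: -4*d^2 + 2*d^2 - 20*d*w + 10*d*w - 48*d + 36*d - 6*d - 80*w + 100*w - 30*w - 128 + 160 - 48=-2*d^2 - 18*d + w*(-10*d - 10) - 16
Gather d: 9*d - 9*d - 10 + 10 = 0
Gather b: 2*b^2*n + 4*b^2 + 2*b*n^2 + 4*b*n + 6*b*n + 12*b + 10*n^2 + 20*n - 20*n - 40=b^2*(2*n + 4) + b*(2*n^2 + 10*n + 12) + 10*n^2 - 40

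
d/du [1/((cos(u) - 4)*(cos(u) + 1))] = (2*cos(u) - 3)*sin(u)/((cos(u) - 4)^2*(cos(u) + 1)^2)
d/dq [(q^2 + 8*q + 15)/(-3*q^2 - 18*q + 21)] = 2*(q^2 + 22*q + 73)/(3*(q^4 + 12*q^3 + 22*q^2 - 84*q + 49))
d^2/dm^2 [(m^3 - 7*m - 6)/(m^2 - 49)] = 12*(7*m^3 - 3*m^2 + 1029*m - 49)/(m^6 - 147*m^4 + 7203*m^2 - 117649)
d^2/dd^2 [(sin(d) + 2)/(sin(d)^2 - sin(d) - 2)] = (sin(d)^5 + 9*sin(d)^4 + 4*sin(d)^3 + 4*sin(d)^2 - 8)/(sin(d) + cos(d)^2 + 1)^3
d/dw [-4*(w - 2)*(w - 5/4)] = 13 - 8*w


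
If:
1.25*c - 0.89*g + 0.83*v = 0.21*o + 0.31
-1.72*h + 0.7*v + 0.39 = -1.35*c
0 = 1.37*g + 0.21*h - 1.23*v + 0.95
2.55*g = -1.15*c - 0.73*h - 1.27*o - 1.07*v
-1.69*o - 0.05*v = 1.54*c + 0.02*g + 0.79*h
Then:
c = -0.27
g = -0.24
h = 0.24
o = 0.12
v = 0.55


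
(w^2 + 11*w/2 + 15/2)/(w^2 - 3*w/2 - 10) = (w + 3)/(w - 4)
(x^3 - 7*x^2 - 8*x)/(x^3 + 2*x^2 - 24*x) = (x^2 - 7*x - 8)/(x^2 + 2*x - 24)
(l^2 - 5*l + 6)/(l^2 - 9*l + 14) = (l - 3)/(l - 7)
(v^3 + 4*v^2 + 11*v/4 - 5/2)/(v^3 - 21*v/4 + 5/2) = (v + 2)/(v - 2)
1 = 1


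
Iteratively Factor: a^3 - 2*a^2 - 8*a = (a + 2)*(a^2 - 4*a) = (a - 4)*(a + 2)*(a)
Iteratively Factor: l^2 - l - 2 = (l + 1)*(l - 2)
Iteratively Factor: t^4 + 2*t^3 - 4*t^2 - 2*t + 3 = (t - 1)*(t^3 + 3*t^2 - t - 3) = (t - 1)^2*(t^2 + 4*t + 3) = (t - 1)^2*(t + 3)*(t + 1)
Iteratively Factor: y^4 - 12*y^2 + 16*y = (y + 4)*(y^3 - 4*y^2 + 4*y) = y*(y + 4)*(y^2 - 4*y + 4) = y*(y - 2)*(y + 4)*(y - 2)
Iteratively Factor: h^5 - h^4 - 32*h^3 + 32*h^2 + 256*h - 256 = (h - 1)*(h^4 - 32*h^2 + 256) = (h - 4)*(h - 1)*(h^3 + 4*h^2 - 16*h - 64) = (h - 4)^2*(h - 1)*(h^2 + 8*h + 16) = (h - 4)^2*(h - 1)*(h + 4)*(h + 4)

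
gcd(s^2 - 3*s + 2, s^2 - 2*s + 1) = s - 1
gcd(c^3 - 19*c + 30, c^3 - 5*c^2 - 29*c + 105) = c^2 + 2*c - 15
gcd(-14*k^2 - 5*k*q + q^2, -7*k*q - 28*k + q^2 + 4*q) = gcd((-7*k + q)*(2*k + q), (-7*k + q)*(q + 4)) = -7*k + q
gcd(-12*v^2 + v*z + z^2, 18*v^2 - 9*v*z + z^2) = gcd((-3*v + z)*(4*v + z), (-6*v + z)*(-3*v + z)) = -3*v + z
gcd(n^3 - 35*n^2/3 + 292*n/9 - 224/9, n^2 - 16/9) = n - 4/3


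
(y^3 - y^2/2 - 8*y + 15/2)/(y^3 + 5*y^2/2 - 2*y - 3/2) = (2*y - 5)/(2*y + 1)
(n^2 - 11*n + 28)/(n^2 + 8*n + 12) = (n^2 - 11*n + 28)/(n^2 + 8*n + 12)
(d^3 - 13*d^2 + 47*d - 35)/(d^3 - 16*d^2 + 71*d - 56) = (d - 5)/(d - 8)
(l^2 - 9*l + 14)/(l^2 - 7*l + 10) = (l - 7)/(l - 5)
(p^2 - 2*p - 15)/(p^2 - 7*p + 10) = (p + 3)/(p - 2)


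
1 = 1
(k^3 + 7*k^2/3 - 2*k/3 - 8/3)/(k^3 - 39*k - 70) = (3*k^2 + k - 4)/(3*(k^2 - 2*k - 35))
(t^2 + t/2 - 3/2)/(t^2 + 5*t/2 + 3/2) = (t - 1)/(t + 1)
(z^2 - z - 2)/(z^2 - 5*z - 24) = (-z^2 + z + 2)/(-z^2 + 5*z + 24)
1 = 1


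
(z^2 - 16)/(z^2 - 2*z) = (z^2 - 16)/(z*(z - 2))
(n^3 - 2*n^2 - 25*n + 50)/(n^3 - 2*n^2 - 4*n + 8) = (n^2 - 25)/(n^2 - 4)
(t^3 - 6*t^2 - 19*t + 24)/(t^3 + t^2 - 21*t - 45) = (t^2 - 9*t + 8)/(t^2 - 2*t - 15)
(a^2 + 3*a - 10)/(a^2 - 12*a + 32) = (a^2 + 3*a - 10)/(a^2 - 12*a + 32)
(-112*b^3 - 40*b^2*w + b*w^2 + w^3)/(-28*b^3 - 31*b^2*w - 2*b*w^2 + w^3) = (4*b + w)/(b + w)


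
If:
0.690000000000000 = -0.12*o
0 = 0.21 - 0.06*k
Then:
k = 3.50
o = -5.75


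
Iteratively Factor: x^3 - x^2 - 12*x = (x)*(x^2 - x - 12) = x*(x - 4)*(x + 3)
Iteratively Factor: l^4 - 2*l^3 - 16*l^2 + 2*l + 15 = (l - 5)*(l^3 + 3*l^2 - l - 3) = (l - 5)*(l - 1)*(l^2 + 4*l + 3) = (l - 5)*(l - 1)*(l + 3)*(l + 1)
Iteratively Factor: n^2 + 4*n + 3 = (n + 1)*(n + 3)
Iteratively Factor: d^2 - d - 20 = (d - 5)*(d + 4)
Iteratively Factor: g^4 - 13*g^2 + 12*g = (g + 4)*(g^3 - 4*g^2 + 3*g) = (g - 1)*(g + 4)*(g^2 - 3*g) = (g - 3)*(g - 1)*(g + 4)*(g)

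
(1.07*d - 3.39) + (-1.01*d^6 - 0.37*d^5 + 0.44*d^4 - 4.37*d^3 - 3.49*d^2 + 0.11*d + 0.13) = -1.01*d^6 - 0.37*d^5 + 0.44*d^4 - 4.37*d^3 - 3.49*d^2 + 1.18*d - 3.26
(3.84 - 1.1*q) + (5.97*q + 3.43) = 4.87*q + 7.27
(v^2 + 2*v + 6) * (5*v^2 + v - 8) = 5*v^4 + 11*v^3 + 24*v^2 - 10*v - 48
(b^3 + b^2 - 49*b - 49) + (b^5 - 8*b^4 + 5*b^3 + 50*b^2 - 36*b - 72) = b^5 - 8*b^4 + 6*b^3 + 51*b^2 - 85*b - 121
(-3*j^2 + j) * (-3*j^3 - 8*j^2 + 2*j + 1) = 9*j^5 + 21*j^4 - 14*j^3 - j^2 + j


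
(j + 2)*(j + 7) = j^2 + 9*j + 14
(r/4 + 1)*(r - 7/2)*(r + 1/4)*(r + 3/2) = r^4/4 + 9*r^3/16 - 51*r^2/16 - 389*r/64 - 21/16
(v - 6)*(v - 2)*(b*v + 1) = b*v^3 - 8*b*v^2 + 12*b*v + v^2 - 8*v + 12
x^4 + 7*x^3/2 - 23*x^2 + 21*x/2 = x*(x - 3)*(x - 1/2)*(x + 7)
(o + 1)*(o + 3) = o^2 + 4*o + 3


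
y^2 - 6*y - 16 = (y - 8)*(y + 2)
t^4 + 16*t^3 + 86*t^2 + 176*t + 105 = (t + 1)*(t + 3)*(t + 5)*(t + 7)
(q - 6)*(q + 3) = q^2 - 3*q - 18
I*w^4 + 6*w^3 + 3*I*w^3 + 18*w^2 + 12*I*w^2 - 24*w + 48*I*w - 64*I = (w + 4)*(w - 8*I)*(w + 2*I)*(I*w - I)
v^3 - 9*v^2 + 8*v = v*(v - 8)*(v - 1)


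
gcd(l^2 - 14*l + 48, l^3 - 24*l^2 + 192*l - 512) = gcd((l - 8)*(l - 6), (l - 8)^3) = l - 8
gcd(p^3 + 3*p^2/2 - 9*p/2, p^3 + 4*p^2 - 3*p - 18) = p + 3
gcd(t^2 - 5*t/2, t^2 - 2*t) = t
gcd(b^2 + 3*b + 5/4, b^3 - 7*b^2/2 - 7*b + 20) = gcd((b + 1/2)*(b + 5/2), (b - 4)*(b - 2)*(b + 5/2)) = b + 5/2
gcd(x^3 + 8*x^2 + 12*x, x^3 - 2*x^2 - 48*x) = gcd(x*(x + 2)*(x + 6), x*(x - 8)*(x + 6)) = x^2 + 6*x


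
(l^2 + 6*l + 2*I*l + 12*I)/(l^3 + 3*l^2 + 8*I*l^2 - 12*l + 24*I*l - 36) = (l + 6)/(l^2 + l*(3 + 6*I) + 18*I)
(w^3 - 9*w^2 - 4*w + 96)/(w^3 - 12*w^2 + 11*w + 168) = (w - 4)/(w - 7)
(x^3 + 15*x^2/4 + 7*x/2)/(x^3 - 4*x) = (x + 7/4)/(x - 2)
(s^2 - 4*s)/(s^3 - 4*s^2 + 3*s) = (s - 4)/(s^2 - 4*s + 3)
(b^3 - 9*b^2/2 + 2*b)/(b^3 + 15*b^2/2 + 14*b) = (2*b^2 - 9*b + 4)/(2*b^2 + 15*b + 28)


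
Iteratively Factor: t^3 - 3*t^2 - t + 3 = (t - 3)*(t^2 - 1) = (t - 3)*(t + 1)*(t - 1)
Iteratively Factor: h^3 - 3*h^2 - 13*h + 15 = (h - 1)*(h^2 - 2*h - 15) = (h - 5)*(h - 1)*(h + 3)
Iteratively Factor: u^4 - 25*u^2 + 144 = (u - 3)*(u^3 + 3*u^2 - 16*u - 48) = (u - 3)*(u + 4)*(u^2 - u - 12) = (u - 4)*(u - 3)*(u + 4)*(u + 3)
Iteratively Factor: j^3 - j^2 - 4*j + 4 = (j - 2)*(j^2 + j - 2) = (j - 2)*(j - 1)*(j + 2)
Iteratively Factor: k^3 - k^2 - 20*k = (k)*(k^2 - k - 20) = k*(k + 4)*(k - 5)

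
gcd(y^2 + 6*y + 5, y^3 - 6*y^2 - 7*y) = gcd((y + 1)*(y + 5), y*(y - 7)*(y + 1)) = y + 1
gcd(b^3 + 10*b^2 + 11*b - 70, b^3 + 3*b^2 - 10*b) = b^2 + 3*b - 10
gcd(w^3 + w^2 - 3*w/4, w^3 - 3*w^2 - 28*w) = w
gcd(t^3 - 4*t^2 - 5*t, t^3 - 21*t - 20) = t^2 - 4*t - 5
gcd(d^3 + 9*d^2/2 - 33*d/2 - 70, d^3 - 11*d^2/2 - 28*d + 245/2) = d + 5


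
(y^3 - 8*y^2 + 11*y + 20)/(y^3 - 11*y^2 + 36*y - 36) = (y^3 - 8*y^2 + 11*y + 20)/(y^3 - 11*y^2 + 36*y - 36)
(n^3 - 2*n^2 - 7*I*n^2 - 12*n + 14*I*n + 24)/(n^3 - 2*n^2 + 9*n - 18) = (n - 4*I)/(n + 3*I)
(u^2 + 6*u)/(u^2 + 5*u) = (u + 6)/(u + 5)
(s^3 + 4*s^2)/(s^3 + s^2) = (s + 4)/(s + 1)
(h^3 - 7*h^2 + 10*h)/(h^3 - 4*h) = (h - 5)/(h + 2)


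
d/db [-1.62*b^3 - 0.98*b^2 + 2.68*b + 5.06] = -4.86*b^2 - 1.96*b + 2.68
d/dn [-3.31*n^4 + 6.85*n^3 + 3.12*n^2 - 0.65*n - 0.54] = -13.24*n^3 + 20.55*n^2 + 6.24*n - 0.65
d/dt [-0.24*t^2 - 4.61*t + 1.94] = -0.48*t - 4.61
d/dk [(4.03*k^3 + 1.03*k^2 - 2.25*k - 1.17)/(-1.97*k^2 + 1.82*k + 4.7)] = (-7.9391*k^4 + 14.6692*k^3 + 54.2651*k^2 + 5.0722*k - 8.4456)/(3.8809*k^4 - 7.1708*k^3 - 15.2056*k^2 + 17.108*k + 22.09)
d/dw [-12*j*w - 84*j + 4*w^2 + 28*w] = -12*j + 8*w + 28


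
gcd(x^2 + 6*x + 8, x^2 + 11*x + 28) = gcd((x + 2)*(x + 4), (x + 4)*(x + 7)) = x + 4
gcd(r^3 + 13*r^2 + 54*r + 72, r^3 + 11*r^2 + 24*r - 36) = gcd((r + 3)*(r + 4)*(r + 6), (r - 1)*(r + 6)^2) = r + 6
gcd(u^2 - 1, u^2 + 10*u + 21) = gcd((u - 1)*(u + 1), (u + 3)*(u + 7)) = 1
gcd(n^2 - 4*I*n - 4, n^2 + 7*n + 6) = 1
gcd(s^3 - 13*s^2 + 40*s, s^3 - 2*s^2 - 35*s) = s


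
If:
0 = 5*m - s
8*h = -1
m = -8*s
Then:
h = -1/8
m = 0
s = 0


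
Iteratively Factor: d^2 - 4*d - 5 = (d - 5)*(d + 1)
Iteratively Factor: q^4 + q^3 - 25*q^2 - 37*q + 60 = (q + 3)*(q^3 - 2*q^2 - 19*q + 20) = (q - 5)*(q + 3)*(q^2 + 3*q - 4) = (q - 5)*(q + 3)*(q + 4)*(q - 1)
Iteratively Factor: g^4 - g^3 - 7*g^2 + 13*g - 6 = (g + 3)*(g^3 - 4*g^2 + 5*g - 2) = (g - 1)*(g + 3)*(g^2 - 3*g + 2) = (g - 1)^2*(g + 3)*(g - 2)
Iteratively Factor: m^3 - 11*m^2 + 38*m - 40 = (m - 5)*(m^2 - 6*m + 8) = (m - 5)*(m - 4)*(m - 2)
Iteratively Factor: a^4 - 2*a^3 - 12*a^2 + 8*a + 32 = (a + 2)*(a^3 - 4*a^2 - 4*a + 16) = (a - 2)*(a + 2)*(a^2 - 2*a - 8) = (a - 4)*(a - 2)*(a + 2)*(a + 2)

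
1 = 1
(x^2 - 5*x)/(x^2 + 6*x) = (x - 5)/(x + 6)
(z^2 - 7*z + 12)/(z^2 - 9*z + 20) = (z - 3)/(z - 5)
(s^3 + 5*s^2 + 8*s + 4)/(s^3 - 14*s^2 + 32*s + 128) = (s^2 + 3*s + 2)/(s^2 - 16*s + 64)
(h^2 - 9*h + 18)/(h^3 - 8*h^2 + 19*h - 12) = (h - 6)/(h^2 - 5*h + 4)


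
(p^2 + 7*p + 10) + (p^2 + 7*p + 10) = 2*p^2 + 14*p + 20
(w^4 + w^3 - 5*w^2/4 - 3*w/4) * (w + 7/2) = w^5 + 9*w^4/2 + 9*w^3/4 - 41*w^2/8 - 21*w/8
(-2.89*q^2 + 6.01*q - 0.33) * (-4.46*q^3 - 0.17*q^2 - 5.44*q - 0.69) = 12.8894*q^5 - 26.3133*q^4 + 16.1717*q^3 - 30.6442*q^2 - 2.3517*q + 0.2277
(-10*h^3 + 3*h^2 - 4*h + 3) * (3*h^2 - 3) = -30*h^5 + 9*h^4 + 18*h^3 + 12*h - 9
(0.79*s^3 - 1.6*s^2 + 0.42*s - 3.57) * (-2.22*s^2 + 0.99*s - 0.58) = -1.7538*s^5 + 4.3341*s^4 - 2.9746*s^3 + 9.2692*s^2 - 3.7779*s + 2.0706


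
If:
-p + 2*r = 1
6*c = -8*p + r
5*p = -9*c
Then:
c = -1/15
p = 3/25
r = 14/25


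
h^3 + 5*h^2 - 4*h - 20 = (h - 2)*(h + 2)*(h + 5)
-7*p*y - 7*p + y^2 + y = (-7*p + y)*(y + 1)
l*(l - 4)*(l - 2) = l^3 - 6*l^2 + 8*l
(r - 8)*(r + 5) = r^2 - 3*r - 40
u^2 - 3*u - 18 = (u - 6)*(u + 3)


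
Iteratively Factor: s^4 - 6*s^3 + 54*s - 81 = (s - 3)*(s^3 - 3*s^2 - 9*s + 27) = (s - 3)^2*(s^2 - 9) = (s - 3)^2*(s + 3)*(s - 3)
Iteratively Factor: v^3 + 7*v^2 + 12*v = (v + 3)*(v^2 + 4*v) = v*(v + 3)*(v + 4)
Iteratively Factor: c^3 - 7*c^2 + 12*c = (c - 3)*(c^2 - 4*c) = c*(c - 3)*(c - 4)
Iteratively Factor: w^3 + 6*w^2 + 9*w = (w + 3)*(w^2 + 3*w) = w*(w + 3)*(w + 3)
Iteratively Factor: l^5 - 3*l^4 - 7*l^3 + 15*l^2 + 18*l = (l - 3)*(l^4 - 7*l^2 - 6*l) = (l - 3)*(l + 2)*(l^3 - 2*l^2 - 3*l) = (l - 3)*(l + 1)*(l + 2)*(l^2 - 3*l) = l*(l - 3)*(l + 1)*(l + 2)*(l - 3)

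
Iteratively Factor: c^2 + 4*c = (c + 4)*(c)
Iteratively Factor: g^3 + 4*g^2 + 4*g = (g)*(g^2 + 4*g + 4) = g*(g + 2)*(g + 2)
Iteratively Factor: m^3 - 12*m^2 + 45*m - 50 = (m - 5)*(m^2 - 7*m + 10) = (m - 5)^2*(m - 2)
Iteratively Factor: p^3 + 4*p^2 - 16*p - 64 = (p - 4)*(p^2 + 8*p + 16) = (p - 4)*(p + 4)*(p + 4)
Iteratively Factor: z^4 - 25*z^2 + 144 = (z - 3)*(z^3 + 3*z^2 - 16*z - 48) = (z - 4)*(z - 3)*(z^2 + 7*z + 12) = (z - 4)*(z - 3)*(z + 3)*(z + 4)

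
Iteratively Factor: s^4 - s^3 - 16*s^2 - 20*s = (s)*(s^3 - s^2 - 16*s - 20) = s*(s + 2)*(s^2 - 3*s - 10) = s*(s - 5)*(s + 2)*(s + 2)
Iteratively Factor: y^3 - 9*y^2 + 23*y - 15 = (y - 3)*(y^2 - 6*y + 5) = (y - 3)*(y - 1)*(y - 5)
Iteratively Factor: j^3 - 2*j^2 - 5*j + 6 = (j + 2)*(j^2 - 4*j + 3) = (j - 3)*(j + 2)*(j - 1)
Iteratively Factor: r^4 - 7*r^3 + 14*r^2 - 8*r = (r - 2)*(r^3 - 5*r^2 + 4*r) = (r - 4)*(r - 2)*(r^2 - r) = r*(r - 4)*(r - 2)*(r - 1)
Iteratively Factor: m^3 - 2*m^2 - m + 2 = (m - 1)*(m^2 - m - 2) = (m - 1)*(m + 1)*(m - 2)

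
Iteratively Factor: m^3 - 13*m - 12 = (m + 1)*(m^2 - m - 12) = (m + 1)*(m + 3)*(m - 4)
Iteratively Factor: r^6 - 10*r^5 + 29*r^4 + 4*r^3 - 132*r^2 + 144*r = (r - 3)*(r^5 - 7*r^4 + 8*r^3 + 28*r^2 - 48*r) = (r - 4)*(r - 3)*(r^4 - 3*r^3 - 4*r^2 + 12*r) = (r - 4)*(r - 3)*(r - 2)*(r^3 - r^2 - 6*r) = (r - 4)*(r - 3)^2*(r - 2)*(r^2 + 2*r) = r*(r - 4)*(r - 3)^2*(r - 2)*(r + 2)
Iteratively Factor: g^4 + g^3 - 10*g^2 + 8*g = (g + 4)*(g^3 - 3*g^2 + 2*g) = (g - 2)*(g + 4)*(g^2 - g) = g*(g - 2)*(g + 4)*(g - 1)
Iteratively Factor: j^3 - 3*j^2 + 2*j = (j - 1)*(j^2 - 2*j) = (j - 2)*(j - 1)*(j)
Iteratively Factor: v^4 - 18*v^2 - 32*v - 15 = (v + 1)*(v^3 - v^2 - 17*v - 15) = (v + 1)*(v + 3)*(v^2 - 4*v - 5) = (v - 5)*(v + 1)*(v + 3)*(v + 1)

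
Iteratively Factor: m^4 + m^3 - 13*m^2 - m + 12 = (m + 4)*(m^3 - 3*m^2 - m + 3) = (m + 1)*(m + 4)*(m^2 - 4*m + 3) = (m - 1)*(m + 1)*(m + 4)*(m - 3)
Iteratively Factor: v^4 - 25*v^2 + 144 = (v - 4)*(v^3 + 4*v^2 - 9*v - 36) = (v - 4)*(v + 3)*(v^2 + v - 12) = (v - 4)*(v - 3)*(v + 3)*(v + 4)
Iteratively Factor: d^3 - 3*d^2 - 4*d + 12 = (d - 2)*(d^2 - d - 6) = (d - 3)*(d - 2)*(d + 2)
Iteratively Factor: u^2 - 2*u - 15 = (u + 3)*(u - 5)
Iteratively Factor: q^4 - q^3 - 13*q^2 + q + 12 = (q + 3)*(q^3 - 4*q^2 - q + 4) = (q - 1)*(q + 3)*(q^2 - 3*q - 4) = (q - 4)*(q - 1)*(q + 3)*(q + 1)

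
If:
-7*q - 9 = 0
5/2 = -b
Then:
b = -5/2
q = -9/7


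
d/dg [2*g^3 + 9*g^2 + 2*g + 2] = 6*g^2 + 18*g + 2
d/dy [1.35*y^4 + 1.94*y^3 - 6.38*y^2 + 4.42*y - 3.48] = 5.4*y^3 + 5.82*y^2 - 12.76*y + 4.42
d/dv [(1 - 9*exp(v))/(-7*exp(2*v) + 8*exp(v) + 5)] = (-63*exp(2*v) + 14*exp(v) - 53)*exp(v)/(49*exp(4*v) - 112*exp(3*v) - 6*exp(2*v) + 80*exp(v) + 25)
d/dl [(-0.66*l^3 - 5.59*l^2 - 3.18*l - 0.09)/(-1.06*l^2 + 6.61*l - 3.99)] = (0.6996*l^4 - 8.7252*l^3 - 32.4205*l^2 + 44.4174*l + 13.2831)/(1.1236*l^4 - 14.0132*l^3 + 52.1509*l^2 - 52.7478*l + 15.9201)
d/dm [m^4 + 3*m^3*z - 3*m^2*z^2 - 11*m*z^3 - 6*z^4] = 4*m^3 + 9*m^2*z - 6*m*z^2 - 11*z^3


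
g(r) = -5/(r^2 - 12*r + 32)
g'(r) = -5*(12 - 2*r)/(r^2 - 12*r + 32)^2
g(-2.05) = -0.08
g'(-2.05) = -0.02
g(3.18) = -1.27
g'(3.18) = -1.81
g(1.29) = -0.27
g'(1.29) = -0.14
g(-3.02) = -0.06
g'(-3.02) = -0.02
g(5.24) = 1.46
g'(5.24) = -0.65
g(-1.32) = -0.10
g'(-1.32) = -0.03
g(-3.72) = -0.06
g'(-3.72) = -0.01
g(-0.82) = -0.12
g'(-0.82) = -0.04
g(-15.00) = -0.01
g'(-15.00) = 0.00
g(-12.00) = -0.02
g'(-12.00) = 0.00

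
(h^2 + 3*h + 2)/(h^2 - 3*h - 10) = (h + 1)/(h - 5)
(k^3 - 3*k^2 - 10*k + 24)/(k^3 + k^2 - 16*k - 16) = (k^2 + k - 6)/(k^2 + 5*k + 4)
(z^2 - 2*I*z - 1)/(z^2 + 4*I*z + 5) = (z - I)/(z + 5*I)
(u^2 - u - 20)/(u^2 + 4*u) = (u - 5)/u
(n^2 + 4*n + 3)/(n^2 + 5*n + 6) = (n + 1)/(n + 2)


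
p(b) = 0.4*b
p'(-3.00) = 0.40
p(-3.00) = -1.20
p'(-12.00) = 0.40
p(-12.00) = -4.80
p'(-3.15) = 0.40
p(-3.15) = -1.26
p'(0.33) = 0.40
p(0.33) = 0.13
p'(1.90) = 0.40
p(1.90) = 0.76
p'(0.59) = 0.40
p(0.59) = 0.24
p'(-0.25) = 0.40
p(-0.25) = -0.10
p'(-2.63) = 0.40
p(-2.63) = -1.05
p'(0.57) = 0.40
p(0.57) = 0.23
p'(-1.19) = 0.40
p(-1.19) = -0.48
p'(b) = 0.400000000000000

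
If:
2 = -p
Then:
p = -2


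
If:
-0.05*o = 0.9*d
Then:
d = -0.0555555555555556*o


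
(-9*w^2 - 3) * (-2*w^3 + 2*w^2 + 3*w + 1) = 18*w^5 - 18*w^4 - 21*w^3 - 15*w^2 - 9*w - 3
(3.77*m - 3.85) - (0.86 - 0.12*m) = 3.89*m - 4.71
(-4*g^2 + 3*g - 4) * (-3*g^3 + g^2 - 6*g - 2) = 12*g^5 - 13*g^4 + 39*g^3 - 14*g^2 + 18*g + 8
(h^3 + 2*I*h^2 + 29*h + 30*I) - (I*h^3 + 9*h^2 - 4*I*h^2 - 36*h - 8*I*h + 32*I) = h^3 - I*h^3 - 9*h^2 + 6*I*h^2 + 65*h + 8*I*h - 2*I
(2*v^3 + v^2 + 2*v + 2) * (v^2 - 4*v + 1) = 2*v^5 - 7*v^4 - 5*v^2 - 6*v + 2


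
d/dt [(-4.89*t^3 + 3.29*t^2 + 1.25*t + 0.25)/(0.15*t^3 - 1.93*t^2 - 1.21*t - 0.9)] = (8.9442*t^4 + 11.4588*t^3 + 11.5221*t^2 - 4.957*t - 0.8225)/(0.0225*t^6 - 0.579*t^5 + 3.3619*t^4 + 4.4006*t^3 + 4.9381*t^2 + 2.178*t + 0.81)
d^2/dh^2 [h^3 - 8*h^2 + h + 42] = 6*h - 16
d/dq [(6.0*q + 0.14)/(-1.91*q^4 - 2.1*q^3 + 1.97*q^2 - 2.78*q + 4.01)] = (34.38*q^4 + 26.2696*q^3 - 10.938*q^2 - 0.551600000000001*q + 24.4492)/(3.6481*q^8 + 8.022*q^7 - 3.1154*q^6 + 2.3456*q^5 + 0.238700000000001*q^4 - 27.7952*q^3 + 23.5278*q^2 - 22.2956*q + 16.0801)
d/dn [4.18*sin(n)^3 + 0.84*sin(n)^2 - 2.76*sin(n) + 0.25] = (12.54*sin(n)^2 + 1.68*sin(n) - 2.76)*cos(n)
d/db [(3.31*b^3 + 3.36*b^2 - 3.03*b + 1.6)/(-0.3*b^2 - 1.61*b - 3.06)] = (-0.993*b^4 - 10.6582*b^3 - 36.7044*b^2 - 19.6032*b + 11.8478)/(0.09*b^4 + 0.966*b^3 + 4.4281*b^2 + 9.8532*b + 9.3636)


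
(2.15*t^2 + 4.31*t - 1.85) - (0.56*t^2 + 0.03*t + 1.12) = 1.59*t^2 + 4.28*t - 2.97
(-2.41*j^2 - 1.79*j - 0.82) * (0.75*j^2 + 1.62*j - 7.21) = -1.8075*j^4 - 5.2467*j^3 + 13.8613*j^2 + 11.5775*j + 5.9122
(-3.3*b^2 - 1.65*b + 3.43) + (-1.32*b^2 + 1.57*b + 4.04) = -4.62*b^2 - 0.0799999999999998*b + 7.47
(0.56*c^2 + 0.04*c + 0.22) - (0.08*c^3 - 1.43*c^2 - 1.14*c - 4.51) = -0.08*c^3 + 1.99*c^2 + 1.18*c + 4.73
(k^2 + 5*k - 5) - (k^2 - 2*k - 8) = 7*k + 3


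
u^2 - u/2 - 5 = (u - 5/2)*(u + 2)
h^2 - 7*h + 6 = (h - 6)*(h - 1)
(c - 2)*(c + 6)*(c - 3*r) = c^3 - 3*c^2*r + 4*c^2 - 12*c*r - 12*c + 36*r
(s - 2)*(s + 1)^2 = s^3 - 3*s - 2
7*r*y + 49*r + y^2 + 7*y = (7*r + y)*(y + 7)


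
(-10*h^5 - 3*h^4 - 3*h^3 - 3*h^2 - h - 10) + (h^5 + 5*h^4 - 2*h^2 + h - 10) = -9*h^5 + 2*h^4 - 3*h^3 - 5*h^2 - 20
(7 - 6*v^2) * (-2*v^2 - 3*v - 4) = 12*v^4 + 18*v^3 + 10*v^2 - 21*v - 28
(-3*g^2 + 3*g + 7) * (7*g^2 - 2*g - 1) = -21*g^4 + 27*g^3 + 46*g^2 - 17*g - 7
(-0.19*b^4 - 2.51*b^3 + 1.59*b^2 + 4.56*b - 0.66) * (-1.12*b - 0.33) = 0.2128*b^5 + 2.8739*b^4 - 0.9525*b^3 - 5.6319*b^2 - 0.7656*b + 0.2178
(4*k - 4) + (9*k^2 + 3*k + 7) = 9*k^2 + 7*k + 3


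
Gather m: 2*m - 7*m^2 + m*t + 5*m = -7*m^2 + m*(t + 7)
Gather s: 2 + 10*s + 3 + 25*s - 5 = 35*s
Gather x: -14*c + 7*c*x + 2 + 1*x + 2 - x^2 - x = 7*c*x - 14*c - x^2 + 4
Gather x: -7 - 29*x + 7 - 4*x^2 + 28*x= -4*x^2 - x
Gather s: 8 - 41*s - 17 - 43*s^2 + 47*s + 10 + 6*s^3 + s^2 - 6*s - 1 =6*s^3 - 42*s^2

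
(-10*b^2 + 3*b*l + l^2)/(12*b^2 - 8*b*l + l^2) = (-5*b - l)/(6*b - l)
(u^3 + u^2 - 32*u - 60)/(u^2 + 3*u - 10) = (u^2 - 4*u - 12)/(u - 2)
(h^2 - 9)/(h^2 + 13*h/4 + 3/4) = 4*(h - 3)/(4*h + 1)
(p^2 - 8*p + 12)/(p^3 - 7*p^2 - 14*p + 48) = (p - 6)/(p^2 - 5*p - 24)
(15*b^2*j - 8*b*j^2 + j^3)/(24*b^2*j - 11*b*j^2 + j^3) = (5*b - j)/(8*b - j)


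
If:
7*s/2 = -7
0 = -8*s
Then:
No Solution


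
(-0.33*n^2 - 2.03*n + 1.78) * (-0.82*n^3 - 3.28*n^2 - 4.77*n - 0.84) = 0.2706*n^5 + 2.747*n^4 + 6.7729*n^3 + 4.1219*n^2 - 6.7854*n - 1.4952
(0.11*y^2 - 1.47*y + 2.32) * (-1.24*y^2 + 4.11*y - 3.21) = -0.1364*y^4 + 2.2749*y^3 - 9.2716*y^2 + 14.2539*y - 7.4472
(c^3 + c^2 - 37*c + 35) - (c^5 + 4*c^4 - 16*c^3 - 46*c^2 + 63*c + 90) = -c^5 - 4*c^4 + 17*c^3 + 47*c^2 - 100*c - 55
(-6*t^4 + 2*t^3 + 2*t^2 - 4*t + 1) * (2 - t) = 6*t^5 - 14*t^4 + 2*t^3 + 8*t^2 - 9*t + 2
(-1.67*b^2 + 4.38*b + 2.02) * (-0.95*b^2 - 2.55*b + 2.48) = 1.5865*b^4 + 0.0975000000000001*b^3 - 17.2296*b^2 + 5.7114*b + 5.0096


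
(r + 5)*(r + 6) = r^2 + 11*r + 30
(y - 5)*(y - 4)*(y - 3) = y^3 - 12*y^2 + 47*y - 60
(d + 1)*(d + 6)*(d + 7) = d^3 + 14*d^2 + 55*d + 42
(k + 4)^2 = k^2 + 8*k + 16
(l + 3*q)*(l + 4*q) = l^2 + 7*l*q + 12*q^2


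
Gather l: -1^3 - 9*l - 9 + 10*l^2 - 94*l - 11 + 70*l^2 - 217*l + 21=80*l^2 - 320*l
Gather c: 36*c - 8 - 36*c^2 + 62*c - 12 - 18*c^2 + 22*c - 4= -54*c^2 + 120*c - 24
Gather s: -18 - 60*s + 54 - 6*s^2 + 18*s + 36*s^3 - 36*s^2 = 36*s^3 - 42*s^2 - 42*s + 36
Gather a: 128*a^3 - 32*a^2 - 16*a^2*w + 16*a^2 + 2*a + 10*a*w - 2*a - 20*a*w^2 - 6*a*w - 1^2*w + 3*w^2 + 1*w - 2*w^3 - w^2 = 128*a^3 + a^2*(-16*w - 16) + a*(-20*w^2 + 4*w) - 2*w^3 + 2*w^2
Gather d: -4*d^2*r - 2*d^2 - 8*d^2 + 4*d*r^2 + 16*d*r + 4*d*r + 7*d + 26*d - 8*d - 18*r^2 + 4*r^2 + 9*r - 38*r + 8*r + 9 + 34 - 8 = d^2*(-4*r - 10) + d*(4*r^2 + 20*r + 25) - 14*r^2 - 21*r + 35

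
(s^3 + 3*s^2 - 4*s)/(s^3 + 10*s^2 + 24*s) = (s - 1)/(s + 6)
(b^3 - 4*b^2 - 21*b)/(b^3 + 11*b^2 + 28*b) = (b^2 - 4*b - 21)/(b^2 + 11*b + 28)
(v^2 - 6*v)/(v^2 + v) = (v - 6)/(v + 1)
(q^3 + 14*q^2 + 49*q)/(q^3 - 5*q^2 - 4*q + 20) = q*(q^2 + 14*q + 49)/(q^3 - 5*q^2 - 4*q + 20)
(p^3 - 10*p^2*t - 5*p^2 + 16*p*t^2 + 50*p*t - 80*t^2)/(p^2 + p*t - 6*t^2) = (p^2 - 8*p*t - 5*p + 40*t)/(p + 3*t)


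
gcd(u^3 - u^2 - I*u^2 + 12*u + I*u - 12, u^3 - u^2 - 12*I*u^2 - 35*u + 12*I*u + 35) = u - 1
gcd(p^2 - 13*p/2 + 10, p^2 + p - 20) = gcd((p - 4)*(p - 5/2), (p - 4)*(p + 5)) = p - 4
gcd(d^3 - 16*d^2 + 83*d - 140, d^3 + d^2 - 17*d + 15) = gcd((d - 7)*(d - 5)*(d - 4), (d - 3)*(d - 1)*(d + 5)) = 1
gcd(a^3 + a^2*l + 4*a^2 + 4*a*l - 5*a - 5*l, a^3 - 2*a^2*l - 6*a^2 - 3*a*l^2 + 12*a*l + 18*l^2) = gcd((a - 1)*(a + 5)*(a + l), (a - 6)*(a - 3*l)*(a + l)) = a + l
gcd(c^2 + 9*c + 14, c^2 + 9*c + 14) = c^2 + 9*c + 14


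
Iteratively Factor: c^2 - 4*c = (c)*(c - 4)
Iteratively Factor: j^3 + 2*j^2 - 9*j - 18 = (j + 3)*(j^2 - j - 6) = (j + 2)*(j + 3)*(j - 3)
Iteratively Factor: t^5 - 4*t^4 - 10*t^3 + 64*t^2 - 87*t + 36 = (t - 1)*(t^4 - 3*t^3 - 13*t^2 + 51*t - 36) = (t - 1)^2*(t^3 - 2*t^2 - 15*t + 36) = (t - 3)*(t - 1)^2*(t^2 + t - 12) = (t - 3)^2*(t - 1)^2*(t + 4)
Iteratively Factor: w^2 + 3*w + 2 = (w + 1)*(w + 2)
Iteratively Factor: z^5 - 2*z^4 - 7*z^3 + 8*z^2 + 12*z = (z - 3)*(z^4 + z^3 - 4*z^2 - 4*z) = (z - 3)*(z + 2)*(z^3 - z^2 - 2*z) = (z - 3)*(z - 2)*(z + 2)*(z^2 + z) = z*(z - 3)*(z - 2)*(z + 2)*(z + 1)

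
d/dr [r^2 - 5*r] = 2*r - 5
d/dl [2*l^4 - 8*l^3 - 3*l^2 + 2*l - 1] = 8*l^3 - 24*l^2 - 6*l + 2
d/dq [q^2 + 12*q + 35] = 2*q + 12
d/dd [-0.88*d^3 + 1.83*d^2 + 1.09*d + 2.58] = -2.64*d^2 + 3.66*d + 1.09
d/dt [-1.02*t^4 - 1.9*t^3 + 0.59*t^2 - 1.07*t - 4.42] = -4.08*t^3 - 5.7*t^2 + 1.18*t - 1.07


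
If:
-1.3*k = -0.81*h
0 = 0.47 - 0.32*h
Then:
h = 1.47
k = 0.92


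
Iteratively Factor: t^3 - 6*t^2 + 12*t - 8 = (t - 2)*(t^2 - 4*t + 4) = (t - 2)^2*(t - 2)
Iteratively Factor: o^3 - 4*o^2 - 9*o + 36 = (o + 3)*(o^2 - 7*o + 12) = (o - 4)*(o + 3)*(o - 3)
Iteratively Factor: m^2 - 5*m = (m)*(m - 5)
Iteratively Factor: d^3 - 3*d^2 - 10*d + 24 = (d + 3)*(d^2 - 6*d + 8) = (d - 4)*(d + 3)*(d - 2)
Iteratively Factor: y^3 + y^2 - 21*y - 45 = (y - 5)*(y^2 + 6*y + 9) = (y - 5)*(y + 3)*(y + 3)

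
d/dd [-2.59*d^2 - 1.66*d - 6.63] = -5.18*d - 1.66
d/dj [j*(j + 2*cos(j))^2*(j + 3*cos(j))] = (j + 2*cos(j))*(-7*j^2*sin(j) + 4*j^2 - 9*j*sin(2*j) + 13*j*cos(j) + 3*cos(2*j) + 3)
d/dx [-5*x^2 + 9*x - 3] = 9 - 10*x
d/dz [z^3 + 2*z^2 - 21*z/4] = 3*z^2 + 4*z - 21/4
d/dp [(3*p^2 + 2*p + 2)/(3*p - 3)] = (p^2 - 2*p - 4/3)/(p^2 - 2*p + 1)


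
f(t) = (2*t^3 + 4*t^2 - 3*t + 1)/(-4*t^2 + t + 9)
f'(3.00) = 0.15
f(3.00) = -3.42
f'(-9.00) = -0.50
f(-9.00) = 3.41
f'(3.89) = -0.27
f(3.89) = -3.52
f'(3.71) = -0.23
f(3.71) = -3.47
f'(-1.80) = -3.93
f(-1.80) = -1.34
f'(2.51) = 1.11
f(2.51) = -3.67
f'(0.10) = -0.24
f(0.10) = 0.08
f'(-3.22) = -0.63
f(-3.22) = 0.41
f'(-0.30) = -0.69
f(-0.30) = 0.26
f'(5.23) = -0.42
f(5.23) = -4.00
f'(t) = (8*t - 1)*(2*t^3 + 4*t^2 - 3*t + 1)/(-4*t^2 + t + 9)^2 + (6*t^2 + 8*t - 3)/(-4*t^2 + t + 9)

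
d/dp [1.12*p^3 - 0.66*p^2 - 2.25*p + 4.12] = 3.36*p^2 - 1.32*p - 2.25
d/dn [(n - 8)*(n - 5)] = 2*n - 13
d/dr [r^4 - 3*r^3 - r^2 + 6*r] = 4*r^3 - 9*r^2 - 2*r + 6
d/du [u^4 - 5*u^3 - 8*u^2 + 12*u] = 4*u^3 - 15*u^2 - 16*u + 12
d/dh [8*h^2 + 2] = 16*h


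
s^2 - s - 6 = (s - 3)*(s + 2)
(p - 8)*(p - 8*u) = p^2 - 8*p*u - 8*p + 64*u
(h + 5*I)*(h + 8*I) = h^2 + 13*I*h - 40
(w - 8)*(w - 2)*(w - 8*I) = w^3 - 10*w^2 - 8*I*w^2 + 16*w + 80*I*w - 128*I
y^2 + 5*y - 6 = (y - 1)*(y + 6)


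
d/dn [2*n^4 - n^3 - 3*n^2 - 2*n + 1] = 8*n^3 - 3*n^2 - 6*n - 2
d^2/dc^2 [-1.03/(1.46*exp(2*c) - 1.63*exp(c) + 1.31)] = (-1.03*(2.92*exp(c) - 1.63)*(5.84*exp(c) - 3.26)*exp(c) + (6.0152*exp(c) - 1.6789)*(1.46*exp(2*c) - 1.63*exp(c) + 1.31))*exp(c)/(1.46*exp(2*c) - 1.63*exp(c) + 1.31)^3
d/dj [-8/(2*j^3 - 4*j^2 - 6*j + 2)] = 4*(3*j^2 - 4*j - 3)/(j^3 - 2*j^2 - 3*j + 1)^2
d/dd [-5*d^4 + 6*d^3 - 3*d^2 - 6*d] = -20*d^3 + 18*d^2 - 6*d - 6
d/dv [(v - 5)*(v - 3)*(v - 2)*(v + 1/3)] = 4*v^3 - 29*v^2 + 166*v/3 - 59/3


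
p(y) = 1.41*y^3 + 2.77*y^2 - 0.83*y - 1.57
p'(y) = 4.23*y^2 + 5.54*y - 0.83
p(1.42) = 6.87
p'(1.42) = 15.57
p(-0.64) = -0.27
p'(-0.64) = -2.64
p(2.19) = 24.71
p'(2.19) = 31.59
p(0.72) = -0.21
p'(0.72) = 5.35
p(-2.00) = -0.11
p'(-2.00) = 5.01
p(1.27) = 4.73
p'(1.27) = 13.03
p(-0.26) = -1.19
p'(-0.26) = -1.98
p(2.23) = 25.99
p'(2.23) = 32.56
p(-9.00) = -797.62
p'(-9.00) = 291.94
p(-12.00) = -2029.21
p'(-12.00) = 541.81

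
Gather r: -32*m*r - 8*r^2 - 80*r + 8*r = -8*r^2 + r*(-32*m - 72)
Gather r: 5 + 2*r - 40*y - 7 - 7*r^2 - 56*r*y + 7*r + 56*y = -7*r^2 + r*(9 - 56*y) + 16*y - 2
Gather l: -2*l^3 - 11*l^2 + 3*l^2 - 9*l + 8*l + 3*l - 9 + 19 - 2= -2*l^3 - 8*l^2 + 2*l + 8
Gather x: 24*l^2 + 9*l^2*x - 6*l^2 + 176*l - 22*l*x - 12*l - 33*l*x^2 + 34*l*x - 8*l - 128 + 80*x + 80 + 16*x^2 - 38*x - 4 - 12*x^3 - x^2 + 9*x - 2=18*l^2 + 156*l - 12*x^3 + x^2*(15 - 33*l) + x*(9*l^2 + 12*l + 51) - 54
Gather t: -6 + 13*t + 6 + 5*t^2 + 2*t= 5*t^2 + 15*t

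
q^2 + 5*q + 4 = (q + 1)*(q + 4)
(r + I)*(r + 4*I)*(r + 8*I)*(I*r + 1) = I*r^4 - 12*r^3 - 31*I*r^2 - 12*r - 32*I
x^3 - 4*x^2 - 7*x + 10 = (x - 5)*(x - 1)*(x + 2)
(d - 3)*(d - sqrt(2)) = d^2 - 3*d - sqrt(2)*d + 3*sqrt(2)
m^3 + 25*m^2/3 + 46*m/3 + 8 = (m + 1)*(m + 4/3)*(m + 6)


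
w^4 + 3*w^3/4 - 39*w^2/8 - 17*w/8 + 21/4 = (w - 7/4)*(w - 1)*(w + 3/2)*(w + 2)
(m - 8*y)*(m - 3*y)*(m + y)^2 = m^4 - 9*m^3*y + 3*m^2*y^2 + 37*m*y^3 + 24*y^4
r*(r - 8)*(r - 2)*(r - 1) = r^4 - 11*r^3 + 26*r^2 - 16*r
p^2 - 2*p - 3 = (p - 3)*(p + 1)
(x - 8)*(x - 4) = x^2 - 12*x + 32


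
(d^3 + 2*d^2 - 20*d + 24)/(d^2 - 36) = (d^2 - 4*d + 4)/(d - 6)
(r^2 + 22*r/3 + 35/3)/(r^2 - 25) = (r + 7/3)/(r - 5)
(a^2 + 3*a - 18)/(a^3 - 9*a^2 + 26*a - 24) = (a + 6)/(a^2 - 6*a + 8)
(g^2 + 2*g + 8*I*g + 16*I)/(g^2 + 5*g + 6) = (g + 8*I)/(g + 3)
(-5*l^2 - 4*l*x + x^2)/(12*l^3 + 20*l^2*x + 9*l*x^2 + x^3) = (-5*l + x)/(12*l^2 + 8*l*x + x^2)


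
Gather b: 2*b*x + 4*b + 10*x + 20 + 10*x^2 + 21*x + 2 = b*(2*x + 4) + 10*x^2 + 31*x + 22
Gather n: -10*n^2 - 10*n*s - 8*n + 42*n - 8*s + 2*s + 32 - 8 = -10*n^2 + n*(34 - 10*s) - 6*s + 24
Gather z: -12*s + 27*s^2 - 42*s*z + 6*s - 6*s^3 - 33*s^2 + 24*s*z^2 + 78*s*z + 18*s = -6*s^3 - 6*s^2 + 24*s*z^2 + 36*s*z + 12*s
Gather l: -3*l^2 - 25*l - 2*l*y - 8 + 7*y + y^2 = -3*l^2 + l*(-2*y - 25) + y^2 + 7*y - 8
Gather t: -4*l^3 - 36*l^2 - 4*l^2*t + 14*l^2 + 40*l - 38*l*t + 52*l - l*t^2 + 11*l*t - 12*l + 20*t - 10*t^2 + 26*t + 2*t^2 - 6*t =-4*l^3 - 22*l^2 + 80*l + t^2*(-l - 8) + t*(-4*l^2 - 27*l + 40)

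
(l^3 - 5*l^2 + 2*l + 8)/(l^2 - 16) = (l^2 - l - 2)/(l + 4)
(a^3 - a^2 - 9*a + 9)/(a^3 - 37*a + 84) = (a^2 + 2*a - 3)/(a^2 + 3*a - 28)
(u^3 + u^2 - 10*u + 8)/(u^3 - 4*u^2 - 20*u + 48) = (u - 1)/(u - 6)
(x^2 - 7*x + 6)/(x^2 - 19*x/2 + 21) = 2*(x - 1)/(2*x - 7)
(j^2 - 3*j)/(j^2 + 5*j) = (j - 3)/(j + 5)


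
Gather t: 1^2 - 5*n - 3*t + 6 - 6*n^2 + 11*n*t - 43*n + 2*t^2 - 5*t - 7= -6*n^2 - 48*n + 2*t^2 + t*(11*n - 8)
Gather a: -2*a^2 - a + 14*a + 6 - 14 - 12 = -2*a^2 + 13*a - 20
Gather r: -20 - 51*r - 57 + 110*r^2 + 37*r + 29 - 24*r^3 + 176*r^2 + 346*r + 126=-24*r^3 + 286*r^2 + 332*r + 78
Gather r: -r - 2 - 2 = -r - 4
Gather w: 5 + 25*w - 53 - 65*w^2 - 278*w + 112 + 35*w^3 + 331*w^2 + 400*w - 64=35*w^3 + 266*w^2 + 147*w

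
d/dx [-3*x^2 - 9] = -6*x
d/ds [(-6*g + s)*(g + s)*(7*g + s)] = -41*g^2 + 4*g*s + 3*s^2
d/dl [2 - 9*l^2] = -18*l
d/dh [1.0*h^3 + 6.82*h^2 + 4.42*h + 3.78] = 3.0*h^2 + 13.64*h + 4.42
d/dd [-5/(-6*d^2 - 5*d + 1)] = 5*(-12*d - 5)/(6*d^2 + 5*d - 1)^2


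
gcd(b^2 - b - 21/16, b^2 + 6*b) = 1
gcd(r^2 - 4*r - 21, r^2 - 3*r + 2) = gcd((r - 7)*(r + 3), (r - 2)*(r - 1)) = 1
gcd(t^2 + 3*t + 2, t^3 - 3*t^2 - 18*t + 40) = 1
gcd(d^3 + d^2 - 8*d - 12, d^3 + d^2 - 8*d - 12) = d^3 + d^2 - 8*d - 12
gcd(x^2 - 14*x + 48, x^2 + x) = 1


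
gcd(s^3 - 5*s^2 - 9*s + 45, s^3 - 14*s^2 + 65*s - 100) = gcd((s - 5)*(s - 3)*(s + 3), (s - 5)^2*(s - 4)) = s - 5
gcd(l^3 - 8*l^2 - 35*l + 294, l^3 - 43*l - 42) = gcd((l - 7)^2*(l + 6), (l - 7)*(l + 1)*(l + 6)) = l^2 - l - 42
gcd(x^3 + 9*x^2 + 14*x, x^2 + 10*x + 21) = x + 7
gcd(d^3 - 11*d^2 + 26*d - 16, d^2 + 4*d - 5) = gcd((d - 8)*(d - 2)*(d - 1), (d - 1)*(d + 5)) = d - 1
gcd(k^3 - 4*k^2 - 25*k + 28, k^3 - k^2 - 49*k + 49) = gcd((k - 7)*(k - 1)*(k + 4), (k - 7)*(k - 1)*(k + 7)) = k^2 - 8*k + 7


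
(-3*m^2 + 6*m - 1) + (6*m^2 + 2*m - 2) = 3*m^2 + 8*m - 3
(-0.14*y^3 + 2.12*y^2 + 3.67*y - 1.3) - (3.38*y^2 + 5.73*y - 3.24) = -0.14*y^3 - 1.26*y^2 - 2.06*y + 1.94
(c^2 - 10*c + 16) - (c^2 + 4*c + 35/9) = 109/9 - 14*c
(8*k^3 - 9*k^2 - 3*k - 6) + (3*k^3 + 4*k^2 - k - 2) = 11*k^3 - 5*k^2 - 4*k - 8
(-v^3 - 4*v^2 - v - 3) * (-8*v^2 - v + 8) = 8*v^5 + 33*v^4 + 4*v^3 - 7*v^2 - 5*v - 24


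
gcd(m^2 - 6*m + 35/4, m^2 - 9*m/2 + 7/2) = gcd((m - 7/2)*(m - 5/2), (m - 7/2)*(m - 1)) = m - 7/2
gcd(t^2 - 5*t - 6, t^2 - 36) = t - 6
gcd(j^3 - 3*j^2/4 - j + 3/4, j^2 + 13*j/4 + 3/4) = 1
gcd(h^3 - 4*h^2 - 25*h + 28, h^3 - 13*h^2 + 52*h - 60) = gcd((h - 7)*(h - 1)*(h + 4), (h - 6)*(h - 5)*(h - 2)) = 1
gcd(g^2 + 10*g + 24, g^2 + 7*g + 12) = g + 4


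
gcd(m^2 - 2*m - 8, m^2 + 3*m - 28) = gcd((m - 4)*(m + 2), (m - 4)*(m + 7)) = m - 4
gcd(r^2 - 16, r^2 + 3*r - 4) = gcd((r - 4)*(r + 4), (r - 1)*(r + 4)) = r + 4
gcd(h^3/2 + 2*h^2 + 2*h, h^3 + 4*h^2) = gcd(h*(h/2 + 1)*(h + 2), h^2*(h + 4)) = h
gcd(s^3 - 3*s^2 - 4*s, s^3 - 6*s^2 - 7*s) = s^2 + s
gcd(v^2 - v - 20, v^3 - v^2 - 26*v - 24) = v + 4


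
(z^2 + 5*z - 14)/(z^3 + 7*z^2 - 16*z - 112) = (z - 2)/(z^2 - 16)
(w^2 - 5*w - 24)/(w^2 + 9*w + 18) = (w - 8)/(w + 6)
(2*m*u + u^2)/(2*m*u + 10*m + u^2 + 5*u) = u/(u + 5)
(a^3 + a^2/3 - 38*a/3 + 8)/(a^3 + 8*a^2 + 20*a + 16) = (a^2 - 11*a/3 + 2)/(a^2 + 4*a + 4)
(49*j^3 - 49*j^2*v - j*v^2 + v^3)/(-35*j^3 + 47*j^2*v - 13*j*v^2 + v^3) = (7*j + v)/(-5*j + v)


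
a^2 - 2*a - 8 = (a - 4)*(a + 2)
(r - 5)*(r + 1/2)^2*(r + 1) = r^4 - 3*r^3 - 35*r^2/4 - 6*r - 5/4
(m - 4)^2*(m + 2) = m^3 - 6*m^2 + 32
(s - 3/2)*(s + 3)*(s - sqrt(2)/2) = s^3 - sqrt(2)*s^2/2 + 3*s^2/2 - 9*s/2 - 3*sqrt(2)*s/4 + 9*sqrt(2)/4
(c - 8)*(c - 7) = c^2 - 15*c + 56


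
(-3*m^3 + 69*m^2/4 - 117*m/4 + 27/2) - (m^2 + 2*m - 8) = -3*m^3 + 65*m^2/4 - 125*m/4 + 43/2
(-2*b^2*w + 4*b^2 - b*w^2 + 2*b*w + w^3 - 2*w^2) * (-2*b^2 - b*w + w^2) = 4*b^4*w - 8*b^4 + 4*b^3*w^2 - 8*b^3*w - 3*b^2*w^3 + 6*b^2*w^2 - 2*b*w^4 + 4*b*w^3 + w^5 - 2*w^4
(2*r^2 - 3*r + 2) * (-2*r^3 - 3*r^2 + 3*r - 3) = -4*r^5 + 11*r^3 - 21*r^2 + 15*r - 6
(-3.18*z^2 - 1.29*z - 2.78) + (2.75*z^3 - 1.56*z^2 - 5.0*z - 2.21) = 2.75*z^3 - 4.74*z^2 - 6.29*z - 4.99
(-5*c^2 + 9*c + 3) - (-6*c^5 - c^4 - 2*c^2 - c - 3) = 6*c^5 + c^4 - 3*c^2 + 10*c + 6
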